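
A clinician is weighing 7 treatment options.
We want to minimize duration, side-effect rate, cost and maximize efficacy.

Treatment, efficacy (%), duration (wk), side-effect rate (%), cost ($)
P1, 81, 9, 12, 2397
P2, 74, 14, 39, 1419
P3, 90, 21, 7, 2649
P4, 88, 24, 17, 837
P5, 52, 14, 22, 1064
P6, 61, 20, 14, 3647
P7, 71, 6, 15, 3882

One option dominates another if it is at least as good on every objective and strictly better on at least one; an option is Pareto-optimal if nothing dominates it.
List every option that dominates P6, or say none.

P1: efficacy 81≥61, duration 9≤20, side-effect rate 12≤14, cost 2397≤3647 — dominates P6.
Others (P2, P3, P4, P5, P7) are each worse than P6 on at least one objective.

P1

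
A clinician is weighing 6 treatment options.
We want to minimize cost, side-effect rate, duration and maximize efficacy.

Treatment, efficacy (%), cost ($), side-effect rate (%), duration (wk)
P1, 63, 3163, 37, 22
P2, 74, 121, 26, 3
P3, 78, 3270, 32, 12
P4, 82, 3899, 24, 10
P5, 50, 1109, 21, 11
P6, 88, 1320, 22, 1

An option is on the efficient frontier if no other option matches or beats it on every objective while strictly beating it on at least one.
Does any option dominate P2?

No

P1: worse on efficacy (63 vs 74).
P3: worse on cost (3270 vs 121).
P4: worse on cost (3899 vs 121).
P5: worse on efficacy (50 vs 74).
P6: worse on cost (1320 vs 121).
No option is at least as good as P2 on every objective and strictly better on one.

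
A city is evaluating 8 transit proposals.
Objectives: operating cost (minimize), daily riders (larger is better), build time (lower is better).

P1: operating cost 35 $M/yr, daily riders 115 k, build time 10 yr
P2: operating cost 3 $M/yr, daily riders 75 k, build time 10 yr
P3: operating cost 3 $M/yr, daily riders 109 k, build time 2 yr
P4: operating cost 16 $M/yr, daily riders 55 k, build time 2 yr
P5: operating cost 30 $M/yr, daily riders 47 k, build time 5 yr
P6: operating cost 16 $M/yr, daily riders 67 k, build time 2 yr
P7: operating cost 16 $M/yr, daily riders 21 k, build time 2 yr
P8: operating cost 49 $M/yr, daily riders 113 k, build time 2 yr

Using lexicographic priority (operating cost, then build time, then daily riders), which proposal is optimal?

First minimize operating cost: best is 3, kept {P2, P3}.
Then minimize build time: best is 2, kept {P3}.

P3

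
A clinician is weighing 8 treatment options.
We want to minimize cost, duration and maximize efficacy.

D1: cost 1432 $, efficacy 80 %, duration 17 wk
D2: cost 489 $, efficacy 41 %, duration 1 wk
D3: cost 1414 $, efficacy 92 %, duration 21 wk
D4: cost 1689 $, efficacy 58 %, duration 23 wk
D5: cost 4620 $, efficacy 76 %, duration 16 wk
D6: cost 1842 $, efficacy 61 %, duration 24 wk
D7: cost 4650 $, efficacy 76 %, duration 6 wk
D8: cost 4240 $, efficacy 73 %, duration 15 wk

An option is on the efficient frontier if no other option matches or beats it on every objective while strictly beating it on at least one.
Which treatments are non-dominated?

D1, D2, D3, D5, D7, D8

D1: not dominated.
D2: not dominated (best cost).
D3: not dominated (best efficacy).
D4: dominated by D1 (cost 1432≤1689, efficacy 80≥58, duration 17≤23).
D5: not dominated.
D6: dominated by D1 (cost 1432≤1842, efficacy 80≥61, duration 17≤24).
D7: not dominated.
D8: not dominated.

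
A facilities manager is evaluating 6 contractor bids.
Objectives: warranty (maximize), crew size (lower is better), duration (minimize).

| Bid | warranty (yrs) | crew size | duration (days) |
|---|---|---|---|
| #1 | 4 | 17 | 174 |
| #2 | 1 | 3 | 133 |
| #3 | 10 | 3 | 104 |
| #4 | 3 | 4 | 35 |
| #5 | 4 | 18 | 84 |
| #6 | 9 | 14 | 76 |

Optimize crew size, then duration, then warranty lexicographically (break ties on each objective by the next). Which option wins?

#3

First minimize crew size: best is 3, kept {#2, #3}.
Then minimize duration: best is 104, kept {#3}.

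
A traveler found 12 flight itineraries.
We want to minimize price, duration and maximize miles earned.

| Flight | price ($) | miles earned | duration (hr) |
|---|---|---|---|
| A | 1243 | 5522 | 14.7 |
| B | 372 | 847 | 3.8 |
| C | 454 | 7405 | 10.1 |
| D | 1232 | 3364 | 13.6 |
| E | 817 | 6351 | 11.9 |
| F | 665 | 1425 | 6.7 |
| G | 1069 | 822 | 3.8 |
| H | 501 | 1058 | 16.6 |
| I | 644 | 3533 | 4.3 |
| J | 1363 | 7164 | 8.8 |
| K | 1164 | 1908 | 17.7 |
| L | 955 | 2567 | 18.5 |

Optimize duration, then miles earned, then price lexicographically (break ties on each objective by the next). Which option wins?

B

First minimize duration: best is 3.8, kept {B, G}.
Then maximize miles earned: best is 847, kept {B}.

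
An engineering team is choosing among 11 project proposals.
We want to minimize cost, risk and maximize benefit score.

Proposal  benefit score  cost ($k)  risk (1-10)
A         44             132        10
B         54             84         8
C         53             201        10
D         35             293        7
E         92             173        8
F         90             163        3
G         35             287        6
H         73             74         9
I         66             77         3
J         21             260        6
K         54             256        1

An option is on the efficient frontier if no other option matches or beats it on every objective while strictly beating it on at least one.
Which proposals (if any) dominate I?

none

A: worse on benefit score (44 vs 66).
B: worse on benefit score (54 vs 66).
C: worse on benefit score (53 vs 66).
D: worse on benefit score (35 vs 66).
E: worse on cost (173 vs 77).
F: worse on cost (163 vs 77).
G: worse on benefit score (35 vs 66).
H: worse on risk (9 vs 3).
J: worse on benefit score (21 vs 66).
K: worse on benefit score (54 vs 66).
No option dominates I.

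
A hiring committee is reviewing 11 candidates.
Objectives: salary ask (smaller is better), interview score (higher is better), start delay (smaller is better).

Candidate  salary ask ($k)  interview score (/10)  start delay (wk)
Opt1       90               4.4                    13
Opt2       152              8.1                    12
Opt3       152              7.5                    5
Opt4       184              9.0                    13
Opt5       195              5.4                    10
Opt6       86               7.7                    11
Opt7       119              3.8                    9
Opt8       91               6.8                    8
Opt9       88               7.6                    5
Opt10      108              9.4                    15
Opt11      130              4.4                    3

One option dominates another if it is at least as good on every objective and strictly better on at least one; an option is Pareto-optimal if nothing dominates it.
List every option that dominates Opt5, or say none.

Opt3: salary ask 152≤195, interview score 7.5≥5.4, start delay 5≤10 — dominates Opt5.
Opt8: salary ask 91≤195, interview score 6.8≥5.4, start delay 8≤10 — dominates Opt5.
Opt9: salary ask 88≤195, interview score 7.6≥5.4, start delay 5≤10 — dominates Opt5.
Others (Opt1, Opt2, Opt4, Opt6, Opt7, Opt10, Opt11) are each worse than Opt5 on at least one objective.

Opt3, Opt8, Opt9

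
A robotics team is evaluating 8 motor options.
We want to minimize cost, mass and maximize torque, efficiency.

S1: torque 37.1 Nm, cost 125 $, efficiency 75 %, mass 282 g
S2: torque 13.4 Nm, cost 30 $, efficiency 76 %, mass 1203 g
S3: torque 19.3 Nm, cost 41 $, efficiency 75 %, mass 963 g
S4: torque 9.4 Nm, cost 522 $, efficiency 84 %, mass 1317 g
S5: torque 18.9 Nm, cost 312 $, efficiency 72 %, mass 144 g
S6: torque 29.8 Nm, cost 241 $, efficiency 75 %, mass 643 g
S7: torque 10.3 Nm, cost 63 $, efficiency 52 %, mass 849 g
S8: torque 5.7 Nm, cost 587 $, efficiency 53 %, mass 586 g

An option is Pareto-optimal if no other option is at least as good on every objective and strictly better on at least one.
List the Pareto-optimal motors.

S1: not dominated (best torque).
S2: not dominated (best cost).
S3: not dominated.
S4: not dominated (best efficiency).
S5: not dominated (best mass).
S6: dominated by S1 (torque 37.1≥29.8, cost 125≤241, efficiency 75≥75, mass 282≤643).
S7: not dominated.
S8: dominated by S1 (torque 37.1≥5.7, cost 125≤587, efficiency 75≥53, mass 282≤586).

S1, S2, S3, S4, S5, S7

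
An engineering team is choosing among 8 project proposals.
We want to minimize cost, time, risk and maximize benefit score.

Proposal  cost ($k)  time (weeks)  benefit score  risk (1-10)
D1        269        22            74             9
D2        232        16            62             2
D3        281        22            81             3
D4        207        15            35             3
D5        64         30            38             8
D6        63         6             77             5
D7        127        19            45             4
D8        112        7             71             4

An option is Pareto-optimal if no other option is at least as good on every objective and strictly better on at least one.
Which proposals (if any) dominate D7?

D8

D8: cost 112≤127, time 7≤19, benefit score 71≥45, risk 4≤4 — dominates D7.
Others (D1, D2, D3, D4, D5, D6) are each worse than D7 on at least one objective.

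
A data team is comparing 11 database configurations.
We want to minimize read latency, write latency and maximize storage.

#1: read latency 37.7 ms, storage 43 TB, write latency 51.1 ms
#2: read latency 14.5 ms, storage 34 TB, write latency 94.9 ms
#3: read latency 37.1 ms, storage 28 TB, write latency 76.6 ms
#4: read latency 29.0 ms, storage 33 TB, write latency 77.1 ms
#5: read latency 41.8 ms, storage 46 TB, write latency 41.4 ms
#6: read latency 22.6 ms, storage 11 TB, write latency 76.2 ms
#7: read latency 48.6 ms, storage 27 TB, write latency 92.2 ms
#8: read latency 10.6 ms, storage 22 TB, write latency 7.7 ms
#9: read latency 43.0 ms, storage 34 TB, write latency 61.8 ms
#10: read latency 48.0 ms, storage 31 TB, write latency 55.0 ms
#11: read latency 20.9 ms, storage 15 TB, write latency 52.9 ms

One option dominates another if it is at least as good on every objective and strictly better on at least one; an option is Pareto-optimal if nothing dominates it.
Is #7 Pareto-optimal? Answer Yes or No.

No

#1 vs #7: read latency 37.7≤48.6, storage 43≥27, write latency 51.1≤92.2 — #1 is at least as good on every objective and strictly better on at least one, so #1 dominates #7.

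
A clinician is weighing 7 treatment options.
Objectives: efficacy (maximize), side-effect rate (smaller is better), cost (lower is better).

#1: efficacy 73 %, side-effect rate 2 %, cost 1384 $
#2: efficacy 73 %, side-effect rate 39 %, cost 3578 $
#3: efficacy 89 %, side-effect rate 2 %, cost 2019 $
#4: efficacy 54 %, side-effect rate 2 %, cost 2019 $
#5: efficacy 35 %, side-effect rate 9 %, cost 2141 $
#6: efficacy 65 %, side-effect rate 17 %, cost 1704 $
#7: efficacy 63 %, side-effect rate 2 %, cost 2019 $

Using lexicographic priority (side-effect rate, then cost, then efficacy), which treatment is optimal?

First minimize side-effect rate: best is 2, kept {#1, #3, #4, #7}.
Then minimize cost: best is 1384, kept {#1}.

#1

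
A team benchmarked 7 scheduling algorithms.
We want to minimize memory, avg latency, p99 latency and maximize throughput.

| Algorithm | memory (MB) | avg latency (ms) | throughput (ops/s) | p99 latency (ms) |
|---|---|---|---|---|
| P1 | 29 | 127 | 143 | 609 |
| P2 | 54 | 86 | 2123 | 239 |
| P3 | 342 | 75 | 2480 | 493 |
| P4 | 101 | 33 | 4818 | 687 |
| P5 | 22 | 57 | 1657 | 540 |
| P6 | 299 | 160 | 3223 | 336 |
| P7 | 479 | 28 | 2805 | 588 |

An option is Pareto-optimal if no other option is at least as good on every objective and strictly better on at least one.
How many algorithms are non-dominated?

6

P1: dominated by P5 (memory 22≤29, avg latency 57≤127, throughput 1657≥143, p99 latency 540≤609).
P2: not dominated (best p99 latency).
P3: not dominated.
P4: not dominated (best throughput).
P5: not dominated (best memory).
P6: not dominated.
P7: not dominated (best avg latency).
Pareto-optimal: P2, P3, P4, P5, P6, P7 → 6.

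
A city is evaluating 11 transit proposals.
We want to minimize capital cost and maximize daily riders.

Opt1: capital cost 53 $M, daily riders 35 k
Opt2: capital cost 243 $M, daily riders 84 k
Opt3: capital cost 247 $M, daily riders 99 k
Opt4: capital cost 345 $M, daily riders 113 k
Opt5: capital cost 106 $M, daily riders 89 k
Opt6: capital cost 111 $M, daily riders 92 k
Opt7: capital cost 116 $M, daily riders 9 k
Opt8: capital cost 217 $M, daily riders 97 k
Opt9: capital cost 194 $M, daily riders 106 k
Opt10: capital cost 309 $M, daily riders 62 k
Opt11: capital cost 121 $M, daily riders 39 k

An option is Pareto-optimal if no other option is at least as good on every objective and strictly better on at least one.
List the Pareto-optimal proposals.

Opt1, Opt4, Opt5, Opt6, Opt9

Opt1: not dominated (best capital cost).
Opt2: dominated by Opt5 (capital cost 106≤243, daily riders 89≥84).
Opt3: dominated by Opt9 (capital cost 194≤247, daily riders 106≥99).
Opt4: not dominated (best daily riders).
Opt5: not dominated.
Opt6: not dominated.
Opt7: dominated by Opt1 (capital cost 53≤116, daily riders 35≥9).
Opt8: dominated by Opt9 (capital cost 194≤217, daily riders 106≥97).
Opt9: not dominated.
Opt10: dominated by Opt2 (capital cost 243≤309, daily riders 84≥62).
Opt11: dominated by Opt5 (capital cost 106≤121, daily riders 89≥39).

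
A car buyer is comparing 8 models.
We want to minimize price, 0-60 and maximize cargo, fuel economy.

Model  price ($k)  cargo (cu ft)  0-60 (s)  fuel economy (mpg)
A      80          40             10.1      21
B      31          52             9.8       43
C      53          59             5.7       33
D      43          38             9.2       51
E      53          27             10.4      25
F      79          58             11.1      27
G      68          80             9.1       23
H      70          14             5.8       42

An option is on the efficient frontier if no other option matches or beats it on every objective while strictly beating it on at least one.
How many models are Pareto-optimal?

5

A: dominated by B (price 31≤80, cargo 52≥40, 0-60 9.8≤10.1, fuel economy 43≥21).
B: not dominated (best price).
C: not dominated (best 0-60).
D: not dominated (best fuel economy).
E: dominated by B (price 31≤53, cargo 52≥27, 0-60 9.8≤10.4, fuel economy 43≥25).
F: dominated by C (price 53≤79, cargo 59≥58, 0-60 5.7≤11.1, fuel economy 33≥27).
G: not dominated (best cargo).
H: not dominated.
Pareto-optimal: B, C, D, G, H → 5.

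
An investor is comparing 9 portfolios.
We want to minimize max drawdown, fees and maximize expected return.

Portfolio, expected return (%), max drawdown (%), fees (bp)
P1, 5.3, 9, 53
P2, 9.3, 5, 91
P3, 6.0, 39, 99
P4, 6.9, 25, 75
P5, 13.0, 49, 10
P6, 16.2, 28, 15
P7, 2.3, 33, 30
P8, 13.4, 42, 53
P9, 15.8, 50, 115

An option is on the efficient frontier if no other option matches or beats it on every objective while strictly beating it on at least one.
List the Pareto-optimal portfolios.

P1, P2, P4, P5, P6

P1: not dominated.
P2: not dominated (best max drawdown).
P3: dominated by P2 (expected return 9.3≥6.0, max drawdown 5≤39, fees 91≤99).
P4: not dominated.
P5: not dominated (best fees).
P6: not dominated (best expected return).
P7: dominated by P6 (expected return 16.2≥2.3, max drawdown 28≤33, fees 15≤30).
P8: dominated by P6 (expected return 16.2≥13.4, max drawdown 28≤42, fees 15≤53).
P9: dominated by P6 (expected return 16.2≥15.8, max drawdown 28≤50, fees 15≤115).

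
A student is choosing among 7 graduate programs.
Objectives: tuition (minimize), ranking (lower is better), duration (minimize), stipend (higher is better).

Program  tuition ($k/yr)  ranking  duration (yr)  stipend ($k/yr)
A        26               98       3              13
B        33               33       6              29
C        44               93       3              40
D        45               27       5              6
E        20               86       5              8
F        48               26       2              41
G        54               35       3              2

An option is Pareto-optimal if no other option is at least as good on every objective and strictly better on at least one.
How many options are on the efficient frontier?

6

A: not dominated.
B: not dominated.
C: not dominated.
D: not dominated.
E: not dominated (best tuition).
F: not dominated (best ranking).
G: dominated by F (tuition 48≤54, ranking 26≤35, duration 2≤3, stipend 41≥2).
Pareto-optimal: A, B, C, D, E, F → 6.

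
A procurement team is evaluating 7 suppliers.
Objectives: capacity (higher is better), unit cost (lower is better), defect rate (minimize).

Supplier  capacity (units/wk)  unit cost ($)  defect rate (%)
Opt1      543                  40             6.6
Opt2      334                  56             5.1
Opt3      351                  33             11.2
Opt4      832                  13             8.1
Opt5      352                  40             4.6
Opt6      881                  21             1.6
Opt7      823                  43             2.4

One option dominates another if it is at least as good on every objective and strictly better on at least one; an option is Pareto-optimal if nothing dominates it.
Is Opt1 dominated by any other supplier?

Opt6 vs Opt1: capacity 881≥543, unit cost 21≤40, defect rate 1.6≤6.6 — Opt6 is at least as good on every objective and strictly better on at least one, so Opt6 dominates Opt1.

Yes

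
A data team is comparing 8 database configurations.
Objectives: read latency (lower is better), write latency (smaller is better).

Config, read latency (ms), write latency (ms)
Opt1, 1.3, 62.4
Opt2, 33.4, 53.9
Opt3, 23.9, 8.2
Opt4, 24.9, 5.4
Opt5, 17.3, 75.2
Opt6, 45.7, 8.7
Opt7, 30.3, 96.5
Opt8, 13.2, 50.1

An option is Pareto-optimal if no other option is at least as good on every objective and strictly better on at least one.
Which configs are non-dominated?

Opt1: not dominated (best read latency).
Opt2: dominated by Opt3 (read latency 23.9≤33.4, write latency 8.2≤53.9).
Opt3: not dominated.
Opt4: not dominated (best write latency).
Opt5: dominated by Opt1 (read latency 1.3≤17.3, write latency 62.4≤75.2).
Opt6: dominated by Opt3 (read latency 23.9≤45.7, write latency 8.2≤8.7).
Opt7: dominated by Opt1 (read latency 1.3≤30.3, write latency 62.4≤96.5).
Opt8: not dominated.

Opt1, Opt3, Opt4, Opt8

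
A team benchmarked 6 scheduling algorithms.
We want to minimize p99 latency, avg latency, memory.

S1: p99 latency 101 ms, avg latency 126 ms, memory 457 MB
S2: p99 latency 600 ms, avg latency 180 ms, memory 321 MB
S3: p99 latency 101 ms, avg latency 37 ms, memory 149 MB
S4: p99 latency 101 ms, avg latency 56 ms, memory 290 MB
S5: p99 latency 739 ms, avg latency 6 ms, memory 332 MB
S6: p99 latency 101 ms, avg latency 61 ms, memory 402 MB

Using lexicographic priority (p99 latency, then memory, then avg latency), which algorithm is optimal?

First minimize p99 latency: best is 101, kept {S1, S3, S4, S6}.
Then minimize memory: best is 149, kept {S3}.

S3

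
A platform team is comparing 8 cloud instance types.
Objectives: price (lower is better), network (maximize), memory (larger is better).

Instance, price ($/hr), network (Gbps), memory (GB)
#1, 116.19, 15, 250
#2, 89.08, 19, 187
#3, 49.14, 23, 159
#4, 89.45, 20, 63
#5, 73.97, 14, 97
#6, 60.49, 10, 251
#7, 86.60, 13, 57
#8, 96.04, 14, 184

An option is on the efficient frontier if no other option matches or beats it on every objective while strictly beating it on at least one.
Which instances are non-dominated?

#1, #2, #3, #6

#1: not dominated.
#2: not dominated.
#3: not dominated (best price).
#4: dominated by #3 (price 49.14≤89.45, network 23≥20, memory 159≥63).
#5: dominated by #3 (price 49.14≤73.97, network 23≥14, memory 159≥97).
#6: not dominated (best memory).
#7: dominated by #3 (price 49.14≤86.60, network 23≥13, memory 159≥57).
#8: dominated by #2 (price 89.08≤96.04, network 19≥14, memory 187≥184).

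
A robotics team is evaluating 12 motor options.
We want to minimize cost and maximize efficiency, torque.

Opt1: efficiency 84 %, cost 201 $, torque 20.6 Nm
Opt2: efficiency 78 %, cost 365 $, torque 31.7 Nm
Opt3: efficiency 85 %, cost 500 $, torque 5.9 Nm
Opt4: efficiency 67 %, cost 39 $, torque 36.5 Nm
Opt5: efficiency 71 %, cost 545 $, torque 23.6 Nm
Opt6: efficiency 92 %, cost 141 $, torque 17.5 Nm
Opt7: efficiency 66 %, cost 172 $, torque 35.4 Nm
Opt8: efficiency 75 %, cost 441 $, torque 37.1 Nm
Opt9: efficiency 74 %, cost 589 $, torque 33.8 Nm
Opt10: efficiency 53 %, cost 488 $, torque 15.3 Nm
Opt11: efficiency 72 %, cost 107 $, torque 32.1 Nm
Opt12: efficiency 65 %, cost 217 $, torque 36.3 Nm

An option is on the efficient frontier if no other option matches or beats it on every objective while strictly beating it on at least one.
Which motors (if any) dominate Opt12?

Opt4

Opt4: efficiency 67≥65, cost 39≤217, torque 36.5≥36.3 — dominates Opt12.
Others (Opt1, Opt2, Opt3, Opt5, Opt6, Opt7, Opt8, Opt9, Opt10, Opt11) are each worse than Opt12 on at least one objective.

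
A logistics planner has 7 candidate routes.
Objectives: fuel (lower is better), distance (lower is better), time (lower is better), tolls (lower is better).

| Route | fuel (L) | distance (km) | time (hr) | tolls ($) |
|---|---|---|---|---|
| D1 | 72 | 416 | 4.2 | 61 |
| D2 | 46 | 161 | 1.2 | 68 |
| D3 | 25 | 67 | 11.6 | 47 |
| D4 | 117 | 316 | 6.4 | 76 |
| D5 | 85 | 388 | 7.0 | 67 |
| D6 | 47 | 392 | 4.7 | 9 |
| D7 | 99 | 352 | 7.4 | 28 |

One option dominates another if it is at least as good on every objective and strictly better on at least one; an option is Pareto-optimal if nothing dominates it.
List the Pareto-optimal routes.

D1, D2, D3, D5, D6, D7

D1: not dominated.
D2: not dominated (best time).
D3: not dominated (best fuel).
D4: dominated by D2 (fuel 46≤117, distance 161≤316, time 1.2≤6.4, tolls 68≤76).
D5: not dominated.
D6: not dominated (best tolls).
D7: not dominated.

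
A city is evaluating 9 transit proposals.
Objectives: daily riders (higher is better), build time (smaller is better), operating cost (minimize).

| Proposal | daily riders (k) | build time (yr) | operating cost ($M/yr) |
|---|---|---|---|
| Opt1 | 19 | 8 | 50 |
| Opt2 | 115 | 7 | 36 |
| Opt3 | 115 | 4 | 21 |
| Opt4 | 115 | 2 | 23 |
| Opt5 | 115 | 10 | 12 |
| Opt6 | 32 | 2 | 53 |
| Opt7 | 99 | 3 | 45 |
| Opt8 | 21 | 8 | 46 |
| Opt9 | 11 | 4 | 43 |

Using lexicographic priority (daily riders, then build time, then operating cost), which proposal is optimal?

Opt4

First maximize daily riders: best is 115, kept {Opt2, Opt3, Opt4, Opt5}.
Then minimize build time: best is 2, kept {Opt4}.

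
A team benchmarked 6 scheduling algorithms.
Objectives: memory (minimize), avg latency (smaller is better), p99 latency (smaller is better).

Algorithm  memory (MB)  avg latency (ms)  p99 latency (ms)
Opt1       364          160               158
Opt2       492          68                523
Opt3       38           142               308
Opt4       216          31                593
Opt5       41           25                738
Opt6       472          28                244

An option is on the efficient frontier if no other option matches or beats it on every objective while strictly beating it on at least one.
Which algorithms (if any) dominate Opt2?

Opt6

Opt6: memory 472≤492, avg latency 28≤68, p99 latency 244≤523 — dominates Opt2.
Others (Opt1, Opt3, Opt4, Opt5) are each worse than Opt2 on at least one objective.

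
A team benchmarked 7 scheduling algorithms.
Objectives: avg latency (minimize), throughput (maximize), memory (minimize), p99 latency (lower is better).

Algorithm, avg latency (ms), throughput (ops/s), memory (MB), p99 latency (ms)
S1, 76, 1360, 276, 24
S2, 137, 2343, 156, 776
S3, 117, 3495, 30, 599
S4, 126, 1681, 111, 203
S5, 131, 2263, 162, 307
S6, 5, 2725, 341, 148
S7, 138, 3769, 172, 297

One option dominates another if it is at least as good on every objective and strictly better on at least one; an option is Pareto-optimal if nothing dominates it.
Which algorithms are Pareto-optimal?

S1, S3, S4, S5, S6, S7

S1: not dominated (best p99 latency).
S2: dominated by S3 (avg latency 117≤137, throughput 3495≥2343, memory 30≤156, p99 latency 599≤776).
S3: not dominated (best memory).
S4: not dominated.
S5: not dominated.
S6: not dominated (best avg latency).
S7: not dominated (best throughput).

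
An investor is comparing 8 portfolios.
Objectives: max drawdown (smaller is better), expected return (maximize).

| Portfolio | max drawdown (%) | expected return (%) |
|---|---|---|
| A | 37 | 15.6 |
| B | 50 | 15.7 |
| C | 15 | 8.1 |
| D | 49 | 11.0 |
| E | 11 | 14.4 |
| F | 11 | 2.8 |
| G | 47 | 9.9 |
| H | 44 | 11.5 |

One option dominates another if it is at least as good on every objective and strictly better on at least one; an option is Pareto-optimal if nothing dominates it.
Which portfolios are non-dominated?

A, B, E

A: not dominated.
B: not dominated (best expected return).
C: dominated by E (max drawdown 11≤15, expected return 14.4≥8.1).
D: dominated by A (max drawdown 37≤49, expected return 15.6≥11.0).
E: not dominated.
F: dominated by E (max drawdown 11≤11, expected return 14.4≥2.8).
G: dominated by A (max drawdown 37≤47, expected return 15.6≥9.9).
H: dominated by A (max drawdown 37≤44, expected return 15.6≥11.5).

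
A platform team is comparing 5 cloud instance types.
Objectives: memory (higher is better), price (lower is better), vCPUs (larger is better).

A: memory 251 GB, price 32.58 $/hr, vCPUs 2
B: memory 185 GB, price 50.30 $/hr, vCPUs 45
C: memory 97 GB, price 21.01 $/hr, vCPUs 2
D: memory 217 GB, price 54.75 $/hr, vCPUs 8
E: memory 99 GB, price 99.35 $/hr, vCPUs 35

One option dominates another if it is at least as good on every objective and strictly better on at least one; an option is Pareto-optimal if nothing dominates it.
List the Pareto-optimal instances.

A, B, C, D

A: not dominated (best memory).
B: not dominated (best vCPUs).
C: not dominated (best price).
D: not dominated.
E: dominated by B (memory 185≥99, price 50.30≤99.35, vCPUs 45≥35).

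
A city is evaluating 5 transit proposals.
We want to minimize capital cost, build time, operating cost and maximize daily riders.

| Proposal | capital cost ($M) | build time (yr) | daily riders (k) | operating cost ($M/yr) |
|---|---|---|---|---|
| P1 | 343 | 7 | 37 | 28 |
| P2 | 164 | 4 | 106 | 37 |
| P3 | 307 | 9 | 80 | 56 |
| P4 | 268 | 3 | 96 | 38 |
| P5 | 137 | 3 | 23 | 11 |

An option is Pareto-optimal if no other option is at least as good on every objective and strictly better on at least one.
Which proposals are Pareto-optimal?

P1: not dominated.
P2: not dominated (best daily riders).
P3: dominated by P2 (capital cost 164≤307, build time 4≤9, daily riders 106≥80, operating cost 37≤56).
P4: not dominated.
P5: not dominated (best capital cost).

P1, P2, P4, P5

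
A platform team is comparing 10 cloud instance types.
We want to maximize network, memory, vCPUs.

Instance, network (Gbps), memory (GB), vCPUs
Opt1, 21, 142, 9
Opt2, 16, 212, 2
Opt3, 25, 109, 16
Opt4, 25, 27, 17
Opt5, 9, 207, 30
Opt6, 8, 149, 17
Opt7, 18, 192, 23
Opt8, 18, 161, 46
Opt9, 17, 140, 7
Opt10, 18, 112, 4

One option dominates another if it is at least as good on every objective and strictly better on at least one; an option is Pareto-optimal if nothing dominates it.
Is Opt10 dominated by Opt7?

Opt7 vs Opt10: network 18≥18, memory 192≥112, vCPUs 23≥4 — Opt7 is at least as good on every objective with at least one strict improvement.

Yes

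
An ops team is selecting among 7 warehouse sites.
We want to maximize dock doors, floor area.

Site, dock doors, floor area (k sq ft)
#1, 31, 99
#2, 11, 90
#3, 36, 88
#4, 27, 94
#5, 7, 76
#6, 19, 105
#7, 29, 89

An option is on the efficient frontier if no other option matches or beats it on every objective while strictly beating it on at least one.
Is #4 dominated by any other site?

Yes

#1 vs #4: dock doors 31≥27, floor area 99≥94 — #1 is at least as good on every objective and strictly better on at least one, so #1 dominates #4.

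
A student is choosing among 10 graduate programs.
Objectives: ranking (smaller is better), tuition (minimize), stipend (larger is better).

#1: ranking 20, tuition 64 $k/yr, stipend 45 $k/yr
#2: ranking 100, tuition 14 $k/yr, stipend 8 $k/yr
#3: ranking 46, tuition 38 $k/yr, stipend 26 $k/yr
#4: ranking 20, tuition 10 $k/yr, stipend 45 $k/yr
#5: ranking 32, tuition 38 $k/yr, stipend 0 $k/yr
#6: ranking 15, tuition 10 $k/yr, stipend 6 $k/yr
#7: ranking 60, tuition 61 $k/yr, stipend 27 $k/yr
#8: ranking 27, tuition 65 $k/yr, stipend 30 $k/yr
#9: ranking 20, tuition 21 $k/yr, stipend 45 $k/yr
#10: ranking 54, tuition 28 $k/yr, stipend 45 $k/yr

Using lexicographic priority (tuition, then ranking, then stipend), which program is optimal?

#6

First minimize tuition: best is 10, kept {#4, #6}.
Then minimize ranking: best is 15, kept {#6}.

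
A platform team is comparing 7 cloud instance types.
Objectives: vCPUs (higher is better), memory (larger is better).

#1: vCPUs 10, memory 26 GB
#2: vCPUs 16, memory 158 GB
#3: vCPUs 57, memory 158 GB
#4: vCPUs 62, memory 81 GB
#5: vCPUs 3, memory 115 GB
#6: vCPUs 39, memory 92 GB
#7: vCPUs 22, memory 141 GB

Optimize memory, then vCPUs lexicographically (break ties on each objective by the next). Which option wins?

First maximize memory: best is 158, kept {#2, #3}.
Then maximize vCPUs: best is 57, kept {#3}.

#3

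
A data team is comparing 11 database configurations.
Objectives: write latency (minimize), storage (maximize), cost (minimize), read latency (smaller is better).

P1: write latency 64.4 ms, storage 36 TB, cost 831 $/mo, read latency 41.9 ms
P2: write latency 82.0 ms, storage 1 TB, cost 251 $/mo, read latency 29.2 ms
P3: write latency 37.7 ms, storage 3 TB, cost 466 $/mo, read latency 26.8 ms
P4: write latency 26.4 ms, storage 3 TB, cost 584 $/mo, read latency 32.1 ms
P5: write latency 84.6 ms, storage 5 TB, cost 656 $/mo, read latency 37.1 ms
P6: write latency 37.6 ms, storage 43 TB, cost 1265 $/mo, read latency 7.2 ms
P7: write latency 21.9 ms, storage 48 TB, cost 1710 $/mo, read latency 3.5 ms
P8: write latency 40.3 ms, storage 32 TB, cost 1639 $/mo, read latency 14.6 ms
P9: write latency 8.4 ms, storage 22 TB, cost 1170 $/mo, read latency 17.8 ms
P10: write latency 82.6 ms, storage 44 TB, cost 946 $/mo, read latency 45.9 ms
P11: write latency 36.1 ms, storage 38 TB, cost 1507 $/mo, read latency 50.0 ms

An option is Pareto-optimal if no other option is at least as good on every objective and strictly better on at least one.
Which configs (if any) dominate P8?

P6

P6: write latency 37.6≤40.3, storage 43≥32, cost 1265≤1639, read latency 7.2≤14.6 — dominates P8.
Others (P1, P2, P3, P4, P5, P7, P9, P10, P11) are each worse than P8 on at least one objective.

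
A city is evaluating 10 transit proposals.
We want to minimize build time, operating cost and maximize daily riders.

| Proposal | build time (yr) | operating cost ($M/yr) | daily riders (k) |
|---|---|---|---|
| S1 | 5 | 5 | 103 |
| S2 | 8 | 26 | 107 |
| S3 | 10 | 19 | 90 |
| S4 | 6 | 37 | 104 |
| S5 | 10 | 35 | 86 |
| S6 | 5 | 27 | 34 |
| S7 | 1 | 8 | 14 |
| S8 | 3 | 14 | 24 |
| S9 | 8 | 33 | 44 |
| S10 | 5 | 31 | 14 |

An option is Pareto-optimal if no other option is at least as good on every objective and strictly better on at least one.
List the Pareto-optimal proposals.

S1, S2, S4, S7, S8

S1: not dominated (best operating cost).
S2: not dominated (best daily riders).
S3: dominated by S1 (build time 5≤10, operating cost 5≤19, daily riders 103≥90).
S4: not dominated.
S5: dominated by S1 (build time 5≤10, operating cost 5≤35, daily riders 103≥86).
S6: dominated by S1 (build time 5≤5, operating cost 5≤27, daily riders 103≥34).
S7: not dominated (best build time).
S8: not dominated.
S9: dominated by S1 (build time 5≤8, operating cost 5≤33, daily riders 103≥44).
S10: dominated by S1 (build time 5≤5, operating cost 5≤31, daily riders 103≥14).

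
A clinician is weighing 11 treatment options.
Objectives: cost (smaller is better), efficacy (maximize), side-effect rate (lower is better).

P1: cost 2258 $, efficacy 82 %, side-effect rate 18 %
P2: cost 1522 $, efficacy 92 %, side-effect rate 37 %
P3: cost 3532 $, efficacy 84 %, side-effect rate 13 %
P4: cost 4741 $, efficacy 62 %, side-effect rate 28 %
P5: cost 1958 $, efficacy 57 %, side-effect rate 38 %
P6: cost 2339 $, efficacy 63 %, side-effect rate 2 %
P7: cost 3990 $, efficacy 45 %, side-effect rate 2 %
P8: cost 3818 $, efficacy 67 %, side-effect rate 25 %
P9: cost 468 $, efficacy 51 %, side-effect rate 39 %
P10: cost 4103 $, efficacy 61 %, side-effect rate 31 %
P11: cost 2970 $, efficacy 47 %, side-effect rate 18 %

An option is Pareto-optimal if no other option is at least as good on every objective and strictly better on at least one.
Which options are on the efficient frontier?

P1, P2, P3, P6, P9

P1: not dominated.
P2: not dominated (best efficacy).
P3: not dominated.
P4: dominated by P1 (cost 2258≤4741, efficacy 82≥62, side-effect rate 18≤28).
P5: dominated by P2 (cost 1522≤1958, efficacy 92≥57, side-effect rate 37≤38).
P6: not dominated.
P7: dominated by P6 (cost 2339≤3990, efficacy 63≥45, side-effect rate 2≤2).
P8: dominated by P1 (cost 2258≤3818, efficacy 82≥67, side-effect rate 18≤25).
P9: not dominated (best cost).
P10: dominated by P1 (cost 2258≤4103, efficacy 82≥61, side-effect rate 18≤31).
P11: dominated by P1 (cost 2258≤2970, efficacy 82≥47, side-effect rate 18≤18).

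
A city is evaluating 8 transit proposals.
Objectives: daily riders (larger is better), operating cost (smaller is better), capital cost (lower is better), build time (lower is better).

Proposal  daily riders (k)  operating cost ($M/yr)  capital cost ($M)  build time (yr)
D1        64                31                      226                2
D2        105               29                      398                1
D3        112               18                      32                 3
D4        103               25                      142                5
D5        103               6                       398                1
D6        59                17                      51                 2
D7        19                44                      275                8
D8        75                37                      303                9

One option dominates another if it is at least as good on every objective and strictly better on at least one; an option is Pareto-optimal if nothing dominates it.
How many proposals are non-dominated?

5

D1: not dominated.
D2: not dominated.
D3: not dominated (best daily riders).
D4: dominated by D3 (daily riders 112≥103, operating cost 18≤25, capital cost 32≤142, build time 3≤5).
D5: not dominated (best operating cost).
D6: not dominated.
D7: dominated by D1 (daily riders 64≥19, operating cost 31≤44, capital cost 226≤275, build time 2≤8).
D8: dominated by D3 (daily riders 112≥75, operating cost 18≤37, capital cost 32≤303, build time 3≤9).
Pareto-optimal: D1, D2, D3, D5, D6 → 5.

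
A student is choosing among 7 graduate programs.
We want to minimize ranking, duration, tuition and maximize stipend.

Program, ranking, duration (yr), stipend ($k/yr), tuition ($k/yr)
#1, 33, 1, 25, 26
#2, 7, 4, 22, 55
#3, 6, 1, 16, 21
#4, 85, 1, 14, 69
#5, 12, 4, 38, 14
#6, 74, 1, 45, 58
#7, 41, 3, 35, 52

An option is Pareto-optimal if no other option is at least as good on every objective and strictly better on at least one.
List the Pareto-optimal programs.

#1: not dominated.
#2: not dominated.
#3: not dominated (best ranking).
#4: dominated by #1 (ranking 33≤85, duration 1≤1, stipend 25≥14, tuition 26≤69).
#5: not dominated (best tuition).
#6: not dominated (best stipend).
#7: not dominated.

#1, #2, #3, #5, #6, #7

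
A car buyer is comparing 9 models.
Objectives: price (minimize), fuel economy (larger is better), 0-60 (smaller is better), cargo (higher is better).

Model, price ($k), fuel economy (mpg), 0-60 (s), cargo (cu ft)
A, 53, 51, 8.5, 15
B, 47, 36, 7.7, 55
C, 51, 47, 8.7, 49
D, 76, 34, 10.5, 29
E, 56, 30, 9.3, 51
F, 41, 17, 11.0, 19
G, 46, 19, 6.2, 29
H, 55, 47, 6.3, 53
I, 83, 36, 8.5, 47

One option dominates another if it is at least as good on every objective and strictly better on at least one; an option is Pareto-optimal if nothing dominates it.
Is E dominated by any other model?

Yes

B vs E: price 47≤56, fuel economy 36≥30, 0-60 7.7≤9.3, cargo 55≥51 — B is at least as good on every objective and strictly better on at least one, so B dominates E.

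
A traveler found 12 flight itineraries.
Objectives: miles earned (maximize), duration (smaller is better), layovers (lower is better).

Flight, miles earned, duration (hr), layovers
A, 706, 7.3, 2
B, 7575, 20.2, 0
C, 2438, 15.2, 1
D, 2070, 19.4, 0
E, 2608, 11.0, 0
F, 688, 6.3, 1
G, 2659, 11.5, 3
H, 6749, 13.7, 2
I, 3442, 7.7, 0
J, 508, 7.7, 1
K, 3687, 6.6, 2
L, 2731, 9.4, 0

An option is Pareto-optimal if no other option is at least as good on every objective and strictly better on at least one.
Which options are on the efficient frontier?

A: dominated by K (miles earned 3687≥706, duration 6.6≤7.3, layovers 2≤2).
B: not dominated (best miles earned).
C: dominated by E (miles earned 2608≥2438, duration 11.0≤15.2, layovers 0≤1).
D: dominated by E (miles earned 2608≥2070, duration 11.0≤19.4, layovers 0≤0).
E: dominated by I (miles earned 3442≥2608, duration 7.7≤11.0, layovers 0≤0).
F: not dominated (best duration).
G: dominated by I (miles earned 3442≥2659, duration 7.7≤11.5, layovers 0≤3).
H: not dominated.
I: not dominated.
J: dominated by F (miles earned 688≥508, duration 6.3≤7.7, layovers 1≤1).
K: not dominated.
L: dominated by I (miles earned 3442≥2731, duration 7.7≤9.4, layovers 0≤0).

B, F, H, I, K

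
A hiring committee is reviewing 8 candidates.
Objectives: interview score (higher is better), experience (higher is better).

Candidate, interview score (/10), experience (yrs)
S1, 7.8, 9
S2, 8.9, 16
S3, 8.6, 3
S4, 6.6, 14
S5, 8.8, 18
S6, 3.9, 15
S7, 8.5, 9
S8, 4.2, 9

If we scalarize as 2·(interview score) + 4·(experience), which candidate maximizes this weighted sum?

S1: 2·7.8 + 4·9 = 51.6
S2: 2·8.9 + 4·16 = 81.8
S3: 2·8.6 + 4·3 = 29.2
S4: 2·6.6 + 4·14 = 69.2
S5: 2·8.8 + 4·18 = 89.6
S6: 2·3.9 + 4·15 = 67.8
S7: 2·8.5 + 4·9 = 53.0
S8: 2·4.2 + 4·9 = 44.4
Highest: S5 at 89.6.

S5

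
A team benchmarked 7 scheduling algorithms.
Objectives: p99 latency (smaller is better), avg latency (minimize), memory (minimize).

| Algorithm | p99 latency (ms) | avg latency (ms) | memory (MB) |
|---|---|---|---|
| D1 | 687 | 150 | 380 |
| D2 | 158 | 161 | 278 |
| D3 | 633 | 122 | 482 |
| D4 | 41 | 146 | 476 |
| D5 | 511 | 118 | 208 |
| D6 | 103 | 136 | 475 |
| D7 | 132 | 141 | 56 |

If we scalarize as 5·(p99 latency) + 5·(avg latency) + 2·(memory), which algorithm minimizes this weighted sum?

D1: 5·687 + 5·150 + 2·380 = 4945
D2: 5·158 + 5·161 + 2·278 = 2151
D3: 5·633 + 5·122 + 2·482 = 4739
D4: 5·41 + 5·146 + 2·476 = 1887
D5: 5·511 + 5·118 + 2·208 = 3561
D6: 5·103 + 5·136 + 2·475 = 2145
D7: 5·132 + 5·141 + 2·56 = 1477
Lowest: D7 at 1477.

D7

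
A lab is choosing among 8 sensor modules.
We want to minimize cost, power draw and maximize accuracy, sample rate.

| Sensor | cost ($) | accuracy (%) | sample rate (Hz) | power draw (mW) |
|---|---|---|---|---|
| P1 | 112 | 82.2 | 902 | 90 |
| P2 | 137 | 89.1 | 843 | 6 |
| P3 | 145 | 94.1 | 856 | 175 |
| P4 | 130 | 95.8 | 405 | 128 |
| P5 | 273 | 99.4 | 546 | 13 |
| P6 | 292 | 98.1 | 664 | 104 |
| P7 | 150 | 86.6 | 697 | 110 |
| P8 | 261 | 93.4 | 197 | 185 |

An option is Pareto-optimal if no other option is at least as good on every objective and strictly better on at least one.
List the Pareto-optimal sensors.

P1: not dominated (best cost).
P2: not dominated (best power draw).
P3: not dominated.
P4: not dominated.
P5: not dominated (best accuracy).
P6: not dominated.
P7: dominated by P2 (cost 137≤150, accuracy 89.1≥86.6, sample rate 843≥697, power draw 6≤110).
P8: dominated by P3 (cost 145≤261, accuracy 94.1≥93.4, sample rate 856≥197, power draw 175≤185).

P1, P2, P3, P4, P5, P6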